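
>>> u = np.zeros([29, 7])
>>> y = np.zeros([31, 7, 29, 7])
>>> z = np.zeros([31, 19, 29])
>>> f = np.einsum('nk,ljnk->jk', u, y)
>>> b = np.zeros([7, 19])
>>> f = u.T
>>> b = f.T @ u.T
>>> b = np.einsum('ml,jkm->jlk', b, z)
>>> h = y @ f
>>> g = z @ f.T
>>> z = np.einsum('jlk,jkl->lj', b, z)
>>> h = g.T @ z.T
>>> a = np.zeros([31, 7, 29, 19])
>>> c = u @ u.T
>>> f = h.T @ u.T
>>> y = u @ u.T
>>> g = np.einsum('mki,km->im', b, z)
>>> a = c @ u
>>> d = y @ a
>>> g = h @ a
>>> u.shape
(29, 7)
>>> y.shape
(29, 29)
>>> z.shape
(29, 31)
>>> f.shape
(29, 19, 29)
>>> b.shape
(31, 29, 19)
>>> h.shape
(7, 19, 29)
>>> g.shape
(7, 19, 7)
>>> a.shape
(29, 7)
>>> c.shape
(29, 29)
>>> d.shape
(29, 7)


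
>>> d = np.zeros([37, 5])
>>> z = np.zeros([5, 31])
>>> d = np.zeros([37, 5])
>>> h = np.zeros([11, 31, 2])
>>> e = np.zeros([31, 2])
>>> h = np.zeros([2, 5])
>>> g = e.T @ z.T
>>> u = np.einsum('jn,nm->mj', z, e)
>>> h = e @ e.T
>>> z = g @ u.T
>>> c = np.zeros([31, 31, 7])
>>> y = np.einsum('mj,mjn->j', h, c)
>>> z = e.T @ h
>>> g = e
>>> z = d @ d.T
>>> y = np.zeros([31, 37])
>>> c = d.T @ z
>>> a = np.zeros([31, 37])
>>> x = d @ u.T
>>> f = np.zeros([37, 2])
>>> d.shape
(37, 5)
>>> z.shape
(37, 37)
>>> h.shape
(31, 31)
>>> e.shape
(31, 2)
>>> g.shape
(31, 2)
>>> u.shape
(2, 5)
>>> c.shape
(5, 37)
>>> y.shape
(31, 37)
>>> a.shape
(31, 37)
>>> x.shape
(37, 2)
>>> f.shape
(37, 2)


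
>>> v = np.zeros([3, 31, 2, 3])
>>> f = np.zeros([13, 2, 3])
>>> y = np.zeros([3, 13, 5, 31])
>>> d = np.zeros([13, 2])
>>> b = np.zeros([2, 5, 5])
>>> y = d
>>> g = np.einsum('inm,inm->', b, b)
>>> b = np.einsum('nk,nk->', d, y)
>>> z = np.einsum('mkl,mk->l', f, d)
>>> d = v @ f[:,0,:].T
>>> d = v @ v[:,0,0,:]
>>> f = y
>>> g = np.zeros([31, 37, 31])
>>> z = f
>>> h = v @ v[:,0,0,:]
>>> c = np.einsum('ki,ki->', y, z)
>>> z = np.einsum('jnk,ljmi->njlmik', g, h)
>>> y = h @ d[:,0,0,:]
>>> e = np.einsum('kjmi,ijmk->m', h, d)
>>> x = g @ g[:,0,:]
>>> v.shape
(3, 31, 2, 3)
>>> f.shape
(13, 2)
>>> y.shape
(3, 31, 2, 3)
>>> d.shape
(3, 31, 2, 3)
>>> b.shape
()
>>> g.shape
(31, 37, 31)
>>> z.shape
(37, 31, 3, 2, 3, 31)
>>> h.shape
(3, 31, 2, 3)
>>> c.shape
()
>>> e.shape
(2,)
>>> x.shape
(31, 37, 31)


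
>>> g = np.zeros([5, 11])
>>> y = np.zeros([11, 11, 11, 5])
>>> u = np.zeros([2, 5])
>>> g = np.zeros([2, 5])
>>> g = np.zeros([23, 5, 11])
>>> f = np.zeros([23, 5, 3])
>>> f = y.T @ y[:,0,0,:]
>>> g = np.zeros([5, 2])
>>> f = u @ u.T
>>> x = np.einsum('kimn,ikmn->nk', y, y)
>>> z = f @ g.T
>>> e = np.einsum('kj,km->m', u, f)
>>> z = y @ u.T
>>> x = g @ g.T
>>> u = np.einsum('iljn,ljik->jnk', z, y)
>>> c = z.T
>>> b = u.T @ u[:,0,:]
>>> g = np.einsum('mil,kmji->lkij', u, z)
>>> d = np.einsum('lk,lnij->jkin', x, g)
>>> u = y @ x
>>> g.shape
(5, 11, 2, 11)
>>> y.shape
(11, 11, 11, 5)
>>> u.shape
(11, 11, 11, 5)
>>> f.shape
(2, 2)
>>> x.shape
(5, 5)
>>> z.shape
(11, 11, 11, 2)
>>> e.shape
(2,)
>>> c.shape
(2, 11, 11, 11)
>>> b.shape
(5, 2, 5)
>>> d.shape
(11, 5, 2, 11)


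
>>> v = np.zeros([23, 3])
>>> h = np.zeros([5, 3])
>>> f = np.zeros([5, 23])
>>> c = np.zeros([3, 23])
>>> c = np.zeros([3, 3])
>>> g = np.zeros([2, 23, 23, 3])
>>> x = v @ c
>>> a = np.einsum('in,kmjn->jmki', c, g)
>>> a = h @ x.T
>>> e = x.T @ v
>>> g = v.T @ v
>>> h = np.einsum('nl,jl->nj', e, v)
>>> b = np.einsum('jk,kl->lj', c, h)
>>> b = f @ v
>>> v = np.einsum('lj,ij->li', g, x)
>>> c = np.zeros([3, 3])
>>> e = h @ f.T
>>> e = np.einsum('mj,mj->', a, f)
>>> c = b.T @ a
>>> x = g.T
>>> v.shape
(3, 23)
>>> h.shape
(3, 23)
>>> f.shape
(5, 23)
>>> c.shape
(3, 23)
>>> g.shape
(3, 3)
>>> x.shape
(3, 3)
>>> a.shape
(5, 23)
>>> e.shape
()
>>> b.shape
(5, 3)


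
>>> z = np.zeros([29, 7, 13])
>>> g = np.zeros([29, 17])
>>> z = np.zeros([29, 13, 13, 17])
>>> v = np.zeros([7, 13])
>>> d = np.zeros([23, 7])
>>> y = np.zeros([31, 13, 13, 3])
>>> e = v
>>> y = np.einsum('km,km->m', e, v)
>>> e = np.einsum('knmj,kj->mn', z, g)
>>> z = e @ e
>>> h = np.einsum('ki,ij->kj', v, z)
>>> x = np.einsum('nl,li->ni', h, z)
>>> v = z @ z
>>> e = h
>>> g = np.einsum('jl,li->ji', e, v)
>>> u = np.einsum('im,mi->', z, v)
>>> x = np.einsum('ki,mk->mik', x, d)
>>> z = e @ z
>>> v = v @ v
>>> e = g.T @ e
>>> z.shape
(7, 13)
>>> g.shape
(7, 13)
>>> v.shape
(13, 13)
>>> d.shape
(23, 7)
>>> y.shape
(13,)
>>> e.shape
(13, 13)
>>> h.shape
(7, 13)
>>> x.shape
(23, 13, 7)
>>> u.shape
()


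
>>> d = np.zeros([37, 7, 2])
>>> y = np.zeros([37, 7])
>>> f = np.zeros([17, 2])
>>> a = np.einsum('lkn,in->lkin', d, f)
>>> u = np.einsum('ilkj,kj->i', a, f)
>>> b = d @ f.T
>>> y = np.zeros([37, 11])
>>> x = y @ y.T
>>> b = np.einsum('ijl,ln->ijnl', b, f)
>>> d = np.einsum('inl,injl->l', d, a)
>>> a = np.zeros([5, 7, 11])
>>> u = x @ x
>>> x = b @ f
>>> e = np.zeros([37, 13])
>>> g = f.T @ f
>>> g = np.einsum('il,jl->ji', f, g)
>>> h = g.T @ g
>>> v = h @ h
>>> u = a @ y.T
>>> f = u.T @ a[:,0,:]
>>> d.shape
(2,)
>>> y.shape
(37, 11)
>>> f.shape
(37, 7, 11)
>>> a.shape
(5, 7, 11)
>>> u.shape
(5, 7, 37)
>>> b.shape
(37, 7, 2, 17)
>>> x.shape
(37, 7, 2, 2)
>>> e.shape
(37, 13)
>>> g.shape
(2, 17)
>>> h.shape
(17, 17)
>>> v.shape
(17, 17)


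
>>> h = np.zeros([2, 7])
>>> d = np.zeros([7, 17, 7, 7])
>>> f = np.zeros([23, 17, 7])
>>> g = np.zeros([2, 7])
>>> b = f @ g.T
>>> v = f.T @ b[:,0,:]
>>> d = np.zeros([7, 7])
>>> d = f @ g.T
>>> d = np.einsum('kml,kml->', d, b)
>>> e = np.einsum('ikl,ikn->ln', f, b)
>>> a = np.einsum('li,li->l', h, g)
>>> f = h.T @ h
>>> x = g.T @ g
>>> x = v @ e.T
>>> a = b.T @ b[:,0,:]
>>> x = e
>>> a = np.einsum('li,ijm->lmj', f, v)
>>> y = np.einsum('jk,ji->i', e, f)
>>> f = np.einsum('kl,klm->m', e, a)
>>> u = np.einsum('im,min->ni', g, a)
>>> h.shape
(2, 7)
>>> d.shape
()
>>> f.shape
(17,)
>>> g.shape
(2, 7)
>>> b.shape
(23, 17, 2)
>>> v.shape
(7, 17, 2)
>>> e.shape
(7, 2)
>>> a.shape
(7, 2, 17)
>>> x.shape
(7, 2)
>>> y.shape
(7,)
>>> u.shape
(17, 2)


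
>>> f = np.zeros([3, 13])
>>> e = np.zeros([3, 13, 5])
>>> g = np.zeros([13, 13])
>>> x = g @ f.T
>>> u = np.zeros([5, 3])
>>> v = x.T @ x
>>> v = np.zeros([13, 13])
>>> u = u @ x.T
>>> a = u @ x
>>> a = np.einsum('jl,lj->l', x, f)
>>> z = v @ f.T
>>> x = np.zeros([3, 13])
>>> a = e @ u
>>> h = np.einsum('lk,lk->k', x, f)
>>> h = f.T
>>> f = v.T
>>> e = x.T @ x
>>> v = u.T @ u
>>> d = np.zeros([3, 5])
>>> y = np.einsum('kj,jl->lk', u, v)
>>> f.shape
(13, 13)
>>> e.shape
(13, 13)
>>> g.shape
(13, 13)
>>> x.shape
(3, 13)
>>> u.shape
(5, 13)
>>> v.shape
(13, 13)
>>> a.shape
(3, 13, 13)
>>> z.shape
(13, 3)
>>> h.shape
(13, 3)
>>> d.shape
(3, 5)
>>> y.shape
(13, 5)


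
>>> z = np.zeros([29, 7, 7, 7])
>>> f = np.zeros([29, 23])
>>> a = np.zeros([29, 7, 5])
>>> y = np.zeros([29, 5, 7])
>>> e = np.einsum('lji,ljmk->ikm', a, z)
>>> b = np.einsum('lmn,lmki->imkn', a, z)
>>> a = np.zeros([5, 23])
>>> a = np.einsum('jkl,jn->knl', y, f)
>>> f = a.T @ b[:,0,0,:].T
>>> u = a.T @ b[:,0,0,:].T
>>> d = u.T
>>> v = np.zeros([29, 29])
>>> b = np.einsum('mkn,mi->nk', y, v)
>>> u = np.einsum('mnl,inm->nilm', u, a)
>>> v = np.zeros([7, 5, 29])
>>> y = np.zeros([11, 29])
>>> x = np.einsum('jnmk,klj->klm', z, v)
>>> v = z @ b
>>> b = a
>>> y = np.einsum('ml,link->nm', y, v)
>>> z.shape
(29, 7, 7, 7)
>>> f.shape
(7, 23, 7)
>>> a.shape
(5, 23, 7)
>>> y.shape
(7, 11)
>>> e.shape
(5, 7, 7)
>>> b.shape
(5, 23, 7)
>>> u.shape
(23, 5, 7, 7)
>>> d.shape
(7, 23, 7)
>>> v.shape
(29, 7, 7, 5)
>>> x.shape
(7, 5, 7)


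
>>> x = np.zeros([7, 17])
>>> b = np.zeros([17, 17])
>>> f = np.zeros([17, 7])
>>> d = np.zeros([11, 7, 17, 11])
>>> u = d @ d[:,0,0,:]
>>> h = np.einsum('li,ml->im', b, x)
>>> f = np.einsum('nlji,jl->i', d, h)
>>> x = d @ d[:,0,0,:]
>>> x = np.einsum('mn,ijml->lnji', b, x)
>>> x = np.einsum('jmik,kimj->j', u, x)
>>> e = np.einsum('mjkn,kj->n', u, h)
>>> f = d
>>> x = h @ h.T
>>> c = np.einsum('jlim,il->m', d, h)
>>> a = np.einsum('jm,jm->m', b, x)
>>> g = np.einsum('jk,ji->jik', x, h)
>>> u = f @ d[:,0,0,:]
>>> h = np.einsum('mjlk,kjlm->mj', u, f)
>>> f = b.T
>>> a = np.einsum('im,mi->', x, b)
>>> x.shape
(17, 17)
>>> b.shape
(17, 17)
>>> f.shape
(17, 17)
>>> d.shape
(11, 7, 17, 11)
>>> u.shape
(11, 7, 17, 11)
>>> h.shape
(11, 7)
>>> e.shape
(11,)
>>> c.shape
(11,)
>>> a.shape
()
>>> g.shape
(17, 7, 17)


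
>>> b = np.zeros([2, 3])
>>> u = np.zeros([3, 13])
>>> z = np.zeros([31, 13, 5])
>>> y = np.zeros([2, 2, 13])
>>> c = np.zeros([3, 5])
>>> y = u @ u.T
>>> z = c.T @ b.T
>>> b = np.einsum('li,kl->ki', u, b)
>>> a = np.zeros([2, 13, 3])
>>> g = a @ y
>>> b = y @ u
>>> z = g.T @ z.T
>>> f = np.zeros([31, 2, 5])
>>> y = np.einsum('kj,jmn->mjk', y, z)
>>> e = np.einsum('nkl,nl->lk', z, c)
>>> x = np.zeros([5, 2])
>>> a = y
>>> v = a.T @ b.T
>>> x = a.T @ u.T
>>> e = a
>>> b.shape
(3, 13)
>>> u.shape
(3, 13)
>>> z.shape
(3, 13, 5)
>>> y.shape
(13, 3, 3)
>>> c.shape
(3, 5)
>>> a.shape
(13, 3, 3)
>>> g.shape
(2, 13, 3)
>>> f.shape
(31, 2, 5)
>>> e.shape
(13, 3, 3)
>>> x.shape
(3, 3, 3)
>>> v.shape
(3, 3, 3)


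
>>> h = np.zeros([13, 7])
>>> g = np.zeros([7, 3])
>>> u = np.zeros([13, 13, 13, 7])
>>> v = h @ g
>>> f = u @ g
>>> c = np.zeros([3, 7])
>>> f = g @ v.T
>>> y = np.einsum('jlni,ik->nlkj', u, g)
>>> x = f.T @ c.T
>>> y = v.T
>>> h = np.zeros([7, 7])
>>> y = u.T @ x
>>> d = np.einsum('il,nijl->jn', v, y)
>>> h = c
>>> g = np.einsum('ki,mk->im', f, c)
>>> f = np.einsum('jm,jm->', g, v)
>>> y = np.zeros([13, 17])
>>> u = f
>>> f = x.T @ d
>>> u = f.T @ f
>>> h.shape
(3, 7)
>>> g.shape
(13, 3)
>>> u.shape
(7, 7)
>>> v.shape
(13, 3)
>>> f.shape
(3, 7)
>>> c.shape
(3, 7)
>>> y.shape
(13, 17)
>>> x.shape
(13, 3)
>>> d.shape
(13, 7)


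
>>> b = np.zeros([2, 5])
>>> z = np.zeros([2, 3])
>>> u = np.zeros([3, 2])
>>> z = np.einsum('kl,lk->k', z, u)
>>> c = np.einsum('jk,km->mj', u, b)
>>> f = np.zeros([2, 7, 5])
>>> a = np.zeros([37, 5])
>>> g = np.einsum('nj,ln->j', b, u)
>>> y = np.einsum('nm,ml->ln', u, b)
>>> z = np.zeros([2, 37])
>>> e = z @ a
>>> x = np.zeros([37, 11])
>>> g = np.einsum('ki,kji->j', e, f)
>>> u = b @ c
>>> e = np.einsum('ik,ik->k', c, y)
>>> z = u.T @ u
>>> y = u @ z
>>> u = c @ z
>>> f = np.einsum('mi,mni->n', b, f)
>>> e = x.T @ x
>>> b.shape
(2, 5)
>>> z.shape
(3, 3)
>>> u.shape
(5, 3)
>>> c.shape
(5, 3)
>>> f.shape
(7,)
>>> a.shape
(37, 5)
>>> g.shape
(7,)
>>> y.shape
(2, 3)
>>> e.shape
(11, 11)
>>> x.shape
(37, 11)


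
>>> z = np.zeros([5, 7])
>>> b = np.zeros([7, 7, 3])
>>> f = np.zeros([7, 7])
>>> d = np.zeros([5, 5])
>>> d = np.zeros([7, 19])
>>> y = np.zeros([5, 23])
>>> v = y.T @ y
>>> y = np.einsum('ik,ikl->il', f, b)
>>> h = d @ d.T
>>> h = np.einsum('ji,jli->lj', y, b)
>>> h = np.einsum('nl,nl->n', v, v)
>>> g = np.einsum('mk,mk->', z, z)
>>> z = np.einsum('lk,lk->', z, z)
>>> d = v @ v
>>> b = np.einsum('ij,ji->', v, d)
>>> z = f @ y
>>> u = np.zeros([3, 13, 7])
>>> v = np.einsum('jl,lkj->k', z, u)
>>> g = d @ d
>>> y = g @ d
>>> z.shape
(7, 3)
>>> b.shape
()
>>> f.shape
(7, 7)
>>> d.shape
(23, 23)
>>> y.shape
(23, 23)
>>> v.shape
(13,)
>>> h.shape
(23,)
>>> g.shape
(23, 23)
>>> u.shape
(3, 13, 7)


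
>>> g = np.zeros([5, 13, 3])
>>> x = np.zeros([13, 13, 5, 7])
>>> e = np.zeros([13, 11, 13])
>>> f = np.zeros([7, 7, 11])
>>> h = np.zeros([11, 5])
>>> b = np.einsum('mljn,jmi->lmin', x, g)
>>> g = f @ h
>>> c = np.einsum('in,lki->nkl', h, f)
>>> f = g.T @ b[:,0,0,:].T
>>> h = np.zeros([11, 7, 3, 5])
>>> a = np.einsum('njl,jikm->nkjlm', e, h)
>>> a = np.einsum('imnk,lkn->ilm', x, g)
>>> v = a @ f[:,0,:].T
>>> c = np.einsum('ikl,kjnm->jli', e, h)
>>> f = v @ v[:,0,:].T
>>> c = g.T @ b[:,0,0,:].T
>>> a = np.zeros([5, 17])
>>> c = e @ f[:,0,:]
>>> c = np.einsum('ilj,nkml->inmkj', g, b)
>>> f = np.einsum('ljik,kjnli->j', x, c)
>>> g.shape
(7, 7, 5)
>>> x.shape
(13, 13, 5, 7)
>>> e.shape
(13, 11, 13)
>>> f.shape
(13,)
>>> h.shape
(11, 7, 3, 5)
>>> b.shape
(13, 13, 3, 7)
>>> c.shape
(7, 13, 3, 13, 5)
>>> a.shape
(5, 17)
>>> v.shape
(13, 7, 5)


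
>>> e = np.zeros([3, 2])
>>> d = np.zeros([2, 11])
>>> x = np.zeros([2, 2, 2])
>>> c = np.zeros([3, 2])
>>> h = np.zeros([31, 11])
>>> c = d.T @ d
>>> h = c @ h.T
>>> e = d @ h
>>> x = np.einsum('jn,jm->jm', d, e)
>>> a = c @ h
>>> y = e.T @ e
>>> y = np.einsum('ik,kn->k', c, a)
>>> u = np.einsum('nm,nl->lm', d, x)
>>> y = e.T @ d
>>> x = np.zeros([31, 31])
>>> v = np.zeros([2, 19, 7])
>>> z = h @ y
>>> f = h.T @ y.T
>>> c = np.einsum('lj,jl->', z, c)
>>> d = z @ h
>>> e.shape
(2, 31)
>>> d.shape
(11, 31)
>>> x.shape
(31, 31)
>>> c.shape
()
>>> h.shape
(11, 31)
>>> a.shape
(11, 31)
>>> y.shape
(31, 11)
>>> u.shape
(31, 11)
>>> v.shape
(2, 19, 7)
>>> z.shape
(11, 11)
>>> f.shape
(31, 31)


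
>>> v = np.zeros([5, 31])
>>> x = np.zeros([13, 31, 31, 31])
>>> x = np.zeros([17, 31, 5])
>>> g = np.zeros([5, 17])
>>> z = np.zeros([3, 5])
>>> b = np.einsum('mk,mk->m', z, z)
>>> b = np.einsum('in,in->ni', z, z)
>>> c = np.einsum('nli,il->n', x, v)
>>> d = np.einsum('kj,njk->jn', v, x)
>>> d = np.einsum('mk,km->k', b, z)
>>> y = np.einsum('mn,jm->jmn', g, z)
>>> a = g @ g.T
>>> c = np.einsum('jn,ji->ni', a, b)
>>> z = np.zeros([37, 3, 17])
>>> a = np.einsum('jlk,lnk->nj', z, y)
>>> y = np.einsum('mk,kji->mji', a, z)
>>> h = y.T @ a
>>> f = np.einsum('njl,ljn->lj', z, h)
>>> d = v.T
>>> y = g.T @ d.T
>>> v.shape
(5, 31)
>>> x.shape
(17, 31, 5)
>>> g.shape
(5, 17)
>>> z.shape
(37, 3, 17)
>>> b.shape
(5, 3)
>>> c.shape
(5, 3)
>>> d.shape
(31, 5)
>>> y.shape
(17, 31)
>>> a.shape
(5, 37)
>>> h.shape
(17, 3, 37)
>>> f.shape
(17, 3)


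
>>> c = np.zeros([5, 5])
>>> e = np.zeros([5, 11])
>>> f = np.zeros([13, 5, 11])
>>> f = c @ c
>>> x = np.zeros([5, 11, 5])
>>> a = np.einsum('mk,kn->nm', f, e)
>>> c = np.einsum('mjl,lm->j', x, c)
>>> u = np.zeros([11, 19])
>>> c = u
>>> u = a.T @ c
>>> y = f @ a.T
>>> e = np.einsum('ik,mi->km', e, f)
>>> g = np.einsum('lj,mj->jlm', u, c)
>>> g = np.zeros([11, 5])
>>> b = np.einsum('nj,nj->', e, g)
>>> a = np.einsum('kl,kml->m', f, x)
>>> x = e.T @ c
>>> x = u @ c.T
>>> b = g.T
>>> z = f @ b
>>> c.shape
(11, 19)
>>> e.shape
(11, 5)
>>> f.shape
(5, 5)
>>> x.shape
(5, 11)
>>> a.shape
(11,)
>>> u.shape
(5, 19)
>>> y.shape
(5, 11)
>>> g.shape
(11, 5)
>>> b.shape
(5, 11)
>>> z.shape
(5, 11)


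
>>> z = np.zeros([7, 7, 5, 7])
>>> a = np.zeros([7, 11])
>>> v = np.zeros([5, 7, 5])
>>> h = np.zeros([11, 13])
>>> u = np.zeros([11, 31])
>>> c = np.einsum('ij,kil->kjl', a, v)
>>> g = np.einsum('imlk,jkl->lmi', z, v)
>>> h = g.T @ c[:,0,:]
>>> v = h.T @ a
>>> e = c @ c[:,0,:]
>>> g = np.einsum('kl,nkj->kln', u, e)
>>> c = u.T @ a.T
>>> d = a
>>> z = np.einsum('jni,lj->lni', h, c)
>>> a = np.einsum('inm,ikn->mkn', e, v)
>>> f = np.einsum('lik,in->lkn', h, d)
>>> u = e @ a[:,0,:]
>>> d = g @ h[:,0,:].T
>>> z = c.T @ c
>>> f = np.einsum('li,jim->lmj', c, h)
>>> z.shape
(7, 7)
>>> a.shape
(5, 7, 11)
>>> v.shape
(5, 7, 11)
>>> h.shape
(7, 7, 5)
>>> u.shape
(5, 11, 11)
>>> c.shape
(31, 7)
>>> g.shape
(11, 31, 5)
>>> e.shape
(5, 11, 5)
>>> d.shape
(11, 31, 7)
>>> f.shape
(31, 5, 7)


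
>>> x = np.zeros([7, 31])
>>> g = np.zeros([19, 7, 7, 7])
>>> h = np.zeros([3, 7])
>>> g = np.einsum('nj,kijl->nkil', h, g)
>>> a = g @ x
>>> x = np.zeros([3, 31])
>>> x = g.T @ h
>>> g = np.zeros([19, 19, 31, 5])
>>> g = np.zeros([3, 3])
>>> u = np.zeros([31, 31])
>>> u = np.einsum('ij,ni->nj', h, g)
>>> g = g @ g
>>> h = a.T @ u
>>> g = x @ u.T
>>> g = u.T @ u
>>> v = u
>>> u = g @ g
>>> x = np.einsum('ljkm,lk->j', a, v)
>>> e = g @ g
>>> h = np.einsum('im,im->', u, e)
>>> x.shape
(19,)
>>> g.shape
(7, 7)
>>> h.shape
()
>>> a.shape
(3, 19, 7, 31)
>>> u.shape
(7, 7)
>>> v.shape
(3, 7)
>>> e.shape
(7, 7)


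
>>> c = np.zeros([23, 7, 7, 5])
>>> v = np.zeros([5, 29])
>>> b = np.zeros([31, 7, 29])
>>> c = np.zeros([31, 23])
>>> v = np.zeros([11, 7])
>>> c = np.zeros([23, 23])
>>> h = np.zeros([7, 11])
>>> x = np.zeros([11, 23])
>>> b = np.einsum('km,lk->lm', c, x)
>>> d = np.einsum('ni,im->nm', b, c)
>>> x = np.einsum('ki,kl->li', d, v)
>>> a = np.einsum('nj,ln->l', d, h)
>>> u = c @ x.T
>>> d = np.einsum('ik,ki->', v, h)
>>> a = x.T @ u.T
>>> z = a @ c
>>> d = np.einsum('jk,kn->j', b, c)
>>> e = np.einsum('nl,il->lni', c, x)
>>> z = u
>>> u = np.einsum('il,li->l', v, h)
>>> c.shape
(23, 23)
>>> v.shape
(11, 7)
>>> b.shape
(11, 23)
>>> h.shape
(7, 11)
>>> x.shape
(7, 23)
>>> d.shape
(11,)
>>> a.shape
(23, 23)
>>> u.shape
(7,)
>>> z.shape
(23, 7)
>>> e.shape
(23, 23, 7)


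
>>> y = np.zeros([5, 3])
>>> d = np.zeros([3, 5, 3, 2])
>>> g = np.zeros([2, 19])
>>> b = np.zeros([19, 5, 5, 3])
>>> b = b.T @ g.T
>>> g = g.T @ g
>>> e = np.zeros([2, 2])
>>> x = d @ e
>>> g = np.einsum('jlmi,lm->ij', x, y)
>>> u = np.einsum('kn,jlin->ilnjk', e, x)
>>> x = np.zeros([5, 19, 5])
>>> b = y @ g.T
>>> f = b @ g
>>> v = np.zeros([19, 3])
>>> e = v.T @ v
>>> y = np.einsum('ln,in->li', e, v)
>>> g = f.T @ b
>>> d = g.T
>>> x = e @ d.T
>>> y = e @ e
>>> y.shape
(3, 3)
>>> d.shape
(2, 3)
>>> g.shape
(3, 2)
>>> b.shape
(5, 2)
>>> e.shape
(3, 3)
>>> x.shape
(3, 2)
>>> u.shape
(3, 5, 2, 3, 2)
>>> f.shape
(5, 3)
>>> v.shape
(19, 3)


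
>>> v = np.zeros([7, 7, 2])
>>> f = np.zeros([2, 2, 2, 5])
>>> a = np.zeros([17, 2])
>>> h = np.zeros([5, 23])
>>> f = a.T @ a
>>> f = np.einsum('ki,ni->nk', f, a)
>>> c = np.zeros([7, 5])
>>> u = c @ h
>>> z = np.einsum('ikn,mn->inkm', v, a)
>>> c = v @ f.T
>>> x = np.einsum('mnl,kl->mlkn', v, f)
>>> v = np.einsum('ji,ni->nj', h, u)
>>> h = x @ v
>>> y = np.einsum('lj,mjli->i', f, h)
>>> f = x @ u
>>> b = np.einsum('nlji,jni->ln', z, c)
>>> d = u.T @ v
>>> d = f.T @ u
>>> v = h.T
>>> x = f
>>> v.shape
(5, 17, 2, 7)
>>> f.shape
(7, 2, 17, 23)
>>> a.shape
(17, 2)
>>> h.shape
(7, 2, 17, 5)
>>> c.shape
(7, 7, 17)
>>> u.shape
(7, 23)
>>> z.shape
(7, 2, 7, 17)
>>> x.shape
(7, 2, 17, 23)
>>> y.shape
(5,)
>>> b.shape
(2, 7)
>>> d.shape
(23, 17, 2, 23)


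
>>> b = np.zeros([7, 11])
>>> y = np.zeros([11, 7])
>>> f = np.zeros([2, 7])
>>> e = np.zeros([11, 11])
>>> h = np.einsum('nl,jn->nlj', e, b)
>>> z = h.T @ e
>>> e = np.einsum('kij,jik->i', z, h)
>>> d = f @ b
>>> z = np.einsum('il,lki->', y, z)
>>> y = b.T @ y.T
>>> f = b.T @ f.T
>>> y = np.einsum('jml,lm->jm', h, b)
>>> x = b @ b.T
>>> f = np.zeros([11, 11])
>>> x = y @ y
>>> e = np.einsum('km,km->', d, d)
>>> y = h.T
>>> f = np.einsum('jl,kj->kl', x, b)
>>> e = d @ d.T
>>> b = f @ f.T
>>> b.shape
(7, 7)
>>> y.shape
(7, 11, 11)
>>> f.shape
(7, 11)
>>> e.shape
(2, 2)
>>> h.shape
(11, 11, 7)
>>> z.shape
()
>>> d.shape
(2, 11)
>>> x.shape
(11, 11)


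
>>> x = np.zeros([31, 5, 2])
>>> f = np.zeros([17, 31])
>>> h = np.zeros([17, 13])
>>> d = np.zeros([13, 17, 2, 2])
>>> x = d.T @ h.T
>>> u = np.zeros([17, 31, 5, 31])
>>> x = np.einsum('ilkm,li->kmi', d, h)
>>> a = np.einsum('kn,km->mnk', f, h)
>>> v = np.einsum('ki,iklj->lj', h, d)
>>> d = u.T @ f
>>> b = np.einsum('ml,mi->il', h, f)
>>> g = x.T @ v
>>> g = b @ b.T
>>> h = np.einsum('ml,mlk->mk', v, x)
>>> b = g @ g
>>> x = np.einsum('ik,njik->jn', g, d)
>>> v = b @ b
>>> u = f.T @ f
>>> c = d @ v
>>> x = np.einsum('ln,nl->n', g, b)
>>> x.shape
(31,)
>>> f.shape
(17, 31)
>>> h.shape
(2, 13)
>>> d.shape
(31, 5, 31, 31)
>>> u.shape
(31, 31)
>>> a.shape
(13, 31, 17)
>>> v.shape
(31, 31)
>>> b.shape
(31, 31)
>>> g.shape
(31, 31)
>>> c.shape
(31, 5, 31, 31)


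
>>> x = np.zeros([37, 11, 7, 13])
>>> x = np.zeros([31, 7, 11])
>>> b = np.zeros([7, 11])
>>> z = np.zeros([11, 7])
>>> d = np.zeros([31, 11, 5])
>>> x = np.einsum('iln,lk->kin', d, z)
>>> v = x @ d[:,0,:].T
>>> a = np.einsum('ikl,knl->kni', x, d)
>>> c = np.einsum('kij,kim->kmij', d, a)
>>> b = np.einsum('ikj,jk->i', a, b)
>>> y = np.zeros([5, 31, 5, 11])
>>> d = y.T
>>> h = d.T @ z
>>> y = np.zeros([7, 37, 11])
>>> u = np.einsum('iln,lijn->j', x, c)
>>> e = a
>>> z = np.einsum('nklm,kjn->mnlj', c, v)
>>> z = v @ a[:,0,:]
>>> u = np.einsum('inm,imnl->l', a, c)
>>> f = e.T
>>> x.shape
(7, 31, 5)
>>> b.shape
(31,)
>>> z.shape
(7, 31, 7)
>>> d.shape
(11, 5, 31, 5)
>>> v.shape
(7, 31, 31)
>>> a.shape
(31, 11, 7)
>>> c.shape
(31, 7, 11, 5)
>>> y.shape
(7, 37, 11)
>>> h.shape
(5, 31, 5, 7)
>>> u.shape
(5,)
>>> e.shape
(31, 11, 7)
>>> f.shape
(7, 11, 31)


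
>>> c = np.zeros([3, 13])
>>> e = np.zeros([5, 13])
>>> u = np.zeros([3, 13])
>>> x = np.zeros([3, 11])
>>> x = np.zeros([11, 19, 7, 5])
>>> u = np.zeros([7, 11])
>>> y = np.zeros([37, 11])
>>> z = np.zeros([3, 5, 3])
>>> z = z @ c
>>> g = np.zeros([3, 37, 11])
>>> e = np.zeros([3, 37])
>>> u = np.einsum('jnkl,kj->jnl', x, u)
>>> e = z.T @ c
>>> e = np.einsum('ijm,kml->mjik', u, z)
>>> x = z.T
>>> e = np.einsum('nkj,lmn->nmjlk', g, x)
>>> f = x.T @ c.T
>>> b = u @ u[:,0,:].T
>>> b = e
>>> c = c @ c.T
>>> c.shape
(3, 3)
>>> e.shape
(3, 5, 11, 13, 37)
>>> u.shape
(11, 19, 5)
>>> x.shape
(13, 5, 3)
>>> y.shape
(37, 11)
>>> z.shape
(3, 5, 13)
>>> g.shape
(3, 37, 11)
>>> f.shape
(3, 5, 3)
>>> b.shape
(3, 5, 11, 13, 37)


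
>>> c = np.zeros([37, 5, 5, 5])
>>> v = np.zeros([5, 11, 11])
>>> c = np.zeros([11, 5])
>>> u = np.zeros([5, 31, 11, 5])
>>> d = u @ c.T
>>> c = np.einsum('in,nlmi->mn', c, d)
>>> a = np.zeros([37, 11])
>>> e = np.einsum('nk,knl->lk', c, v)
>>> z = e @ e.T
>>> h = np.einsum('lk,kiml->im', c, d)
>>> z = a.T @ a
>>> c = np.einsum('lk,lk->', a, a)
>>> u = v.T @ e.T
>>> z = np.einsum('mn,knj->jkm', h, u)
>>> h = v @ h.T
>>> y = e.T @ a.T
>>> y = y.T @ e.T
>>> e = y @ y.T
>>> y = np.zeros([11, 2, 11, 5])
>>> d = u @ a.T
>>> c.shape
()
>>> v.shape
(5, 11, 11)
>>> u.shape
(11, 11, 11)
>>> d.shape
(11, 11, 37)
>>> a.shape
(37, 11)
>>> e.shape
(37, 37)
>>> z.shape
(11, 11, 31)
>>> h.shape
(5, 11, 31)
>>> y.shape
(11, 2, 11, 5)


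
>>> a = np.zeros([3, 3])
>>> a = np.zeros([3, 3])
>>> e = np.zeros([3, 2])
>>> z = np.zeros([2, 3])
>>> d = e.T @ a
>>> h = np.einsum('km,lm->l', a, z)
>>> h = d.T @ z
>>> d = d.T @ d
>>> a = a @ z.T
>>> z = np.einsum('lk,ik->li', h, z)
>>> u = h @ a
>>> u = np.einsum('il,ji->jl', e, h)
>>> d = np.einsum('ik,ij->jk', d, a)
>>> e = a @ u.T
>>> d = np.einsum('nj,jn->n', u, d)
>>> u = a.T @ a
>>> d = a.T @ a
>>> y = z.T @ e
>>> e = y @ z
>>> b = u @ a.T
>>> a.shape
(3, 2)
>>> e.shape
(2, 2)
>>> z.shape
(3, 2)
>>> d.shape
(2, 2)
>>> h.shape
(3, 3)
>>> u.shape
(2, 2)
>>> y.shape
(2, 3)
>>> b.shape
(2, 3)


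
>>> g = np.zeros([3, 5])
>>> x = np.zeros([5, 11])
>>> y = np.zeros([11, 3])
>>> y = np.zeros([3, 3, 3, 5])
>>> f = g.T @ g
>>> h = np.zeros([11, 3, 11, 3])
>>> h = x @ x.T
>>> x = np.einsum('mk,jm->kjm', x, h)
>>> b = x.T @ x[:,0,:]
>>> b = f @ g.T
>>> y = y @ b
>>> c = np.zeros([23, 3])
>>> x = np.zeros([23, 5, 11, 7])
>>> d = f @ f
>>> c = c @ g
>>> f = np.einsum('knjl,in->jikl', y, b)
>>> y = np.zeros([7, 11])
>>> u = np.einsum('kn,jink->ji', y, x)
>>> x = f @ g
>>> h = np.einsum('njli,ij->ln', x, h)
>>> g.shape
(3, 5)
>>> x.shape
(3, 5, 3, 5)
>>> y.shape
(7, 11)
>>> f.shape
(3, 5, 3, 3)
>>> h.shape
(3, 3)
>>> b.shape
(5, 3)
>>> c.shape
(23, 5)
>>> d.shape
(5, 5)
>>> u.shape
(23, 5)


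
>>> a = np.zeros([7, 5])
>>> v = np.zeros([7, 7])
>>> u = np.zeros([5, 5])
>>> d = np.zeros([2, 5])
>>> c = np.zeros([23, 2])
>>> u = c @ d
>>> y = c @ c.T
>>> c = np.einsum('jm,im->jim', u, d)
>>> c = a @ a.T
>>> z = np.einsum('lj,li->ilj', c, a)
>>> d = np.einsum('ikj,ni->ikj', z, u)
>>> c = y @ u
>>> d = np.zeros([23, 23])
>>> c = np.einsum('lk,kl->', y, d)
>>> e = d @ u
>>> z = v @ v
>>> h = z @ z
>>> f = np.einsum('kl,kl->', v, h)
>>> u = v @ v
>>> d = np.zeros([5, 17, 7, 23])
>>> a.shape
(7, 5)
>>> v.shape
(7, 7)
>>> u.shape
(7, 7)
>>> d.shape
(5, 17, 7, 23)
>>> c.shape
()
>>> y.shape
(23, 23)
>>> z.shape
(7, 7)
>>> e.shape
(23, 5)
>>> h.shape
(7, 7)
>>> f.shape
()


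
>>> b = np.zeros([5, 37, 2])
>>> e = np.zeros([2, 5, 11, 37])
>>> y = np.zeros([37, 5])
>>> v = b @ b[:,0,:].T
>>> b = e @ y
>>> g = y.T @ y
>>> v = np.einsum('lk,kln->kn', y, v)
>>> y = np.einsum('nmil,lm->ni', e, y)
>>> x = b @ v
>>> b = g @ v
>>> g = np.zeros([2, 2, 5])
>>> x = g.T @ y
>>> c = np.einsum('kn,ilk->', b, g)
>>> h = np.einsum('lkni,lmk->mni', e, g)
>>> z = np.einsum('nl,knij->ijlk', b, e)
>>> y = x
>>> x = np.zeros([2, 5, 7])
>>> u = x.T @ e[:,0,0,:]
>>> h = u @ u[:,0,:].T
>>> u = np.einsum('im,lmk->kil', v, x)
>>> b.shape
(5, 5)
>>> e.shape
(2, 5, 11, 37)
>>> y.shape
(5, 2, 11)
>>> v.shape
(5, 5)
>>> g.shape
(2, 2, 5)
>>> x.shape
(2, 5, 7)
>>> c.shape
()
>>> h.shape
(7, 5, 7)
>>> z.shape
(11, 37, 5, 2)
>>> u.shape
(7, 5, 2)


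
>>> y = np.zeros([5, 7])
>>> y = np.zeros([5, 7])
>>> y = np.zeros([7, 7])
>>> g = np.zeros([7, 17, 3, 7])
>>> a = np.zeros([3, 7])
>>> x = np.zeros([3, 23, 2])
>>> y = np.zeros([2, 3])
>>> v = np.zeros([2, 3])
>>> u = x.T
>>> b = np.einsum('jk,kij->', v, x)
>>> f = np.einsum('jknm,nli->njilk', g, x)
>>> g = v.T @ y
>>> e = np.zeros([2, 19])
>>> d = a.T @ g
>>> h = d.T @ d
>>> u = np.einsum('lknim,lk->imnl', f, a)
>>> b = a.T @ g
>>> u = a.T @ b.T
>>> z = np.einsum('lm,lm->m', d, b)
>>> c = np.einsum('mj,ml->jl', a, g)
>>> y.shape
(2, 3)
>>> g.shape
(3, 3)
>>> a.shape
(3, 7)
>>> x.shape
(3, 23, 2)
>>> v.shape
(2, 3)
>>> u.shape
(7, 7)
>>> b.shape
(7, 3)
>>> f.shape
(3, 7, 2, 23, 17)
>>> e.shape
(2, 19)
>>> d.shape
(7, 3)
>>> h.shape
(3, 3)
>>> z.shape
(3,)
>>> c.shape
(7, 3)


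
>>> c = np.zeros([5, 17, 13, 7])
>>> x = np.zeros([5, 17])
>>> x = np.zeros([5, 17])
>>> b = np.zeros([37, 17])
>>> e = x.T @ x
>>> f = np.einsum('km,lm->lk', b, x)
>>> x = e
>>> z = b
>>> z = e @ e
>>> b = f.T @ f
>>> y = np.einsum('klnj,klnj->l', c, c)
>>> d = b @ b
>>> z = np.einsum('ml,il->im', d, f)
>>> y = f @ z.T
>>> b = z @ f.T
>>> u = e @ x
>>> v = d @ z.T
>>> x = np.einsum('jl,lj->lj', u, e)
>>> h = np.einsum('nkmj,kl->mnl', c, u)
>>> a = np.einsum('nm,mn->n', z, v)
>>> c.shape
(5, 17, 13, 7)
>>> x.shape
(17, 17)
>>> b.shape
(5, 5)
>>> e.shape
(17, 17)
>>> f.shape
(5, 37)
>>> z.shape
(5, 37)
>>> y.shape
(5, 5)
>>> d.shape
(37, 37)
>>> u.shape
(17, 17)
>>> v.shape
(37, 5)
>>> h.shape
(13, 5, 17)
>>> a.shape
(5,)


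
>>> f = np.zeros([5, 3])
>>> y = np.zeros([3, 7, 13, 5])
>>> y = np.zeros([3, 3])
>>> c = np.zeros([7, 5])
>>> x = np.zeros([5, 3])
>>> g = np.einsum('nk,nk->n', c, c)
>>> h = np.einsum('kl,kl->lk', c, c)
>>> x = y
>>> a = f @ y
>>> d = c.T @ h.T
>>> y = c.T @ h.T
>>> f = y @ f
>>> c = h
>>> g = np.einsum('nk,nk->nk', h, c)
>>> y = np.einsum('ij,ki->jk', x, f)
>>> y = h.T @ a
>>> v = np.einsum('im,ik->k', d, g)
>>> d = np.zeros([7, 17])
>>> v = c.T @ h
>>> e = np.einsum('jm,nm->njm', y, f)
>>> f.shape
(5, 3)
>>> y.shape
(7, 3)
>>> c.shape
(5, 7)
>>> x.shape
(3, 3)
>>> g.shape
(5, 7)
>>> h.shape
(5, 7)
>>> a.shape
(5, 3)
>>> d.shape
(7, 17)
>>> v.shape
(7, 7)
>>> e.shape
(5, 7, 3)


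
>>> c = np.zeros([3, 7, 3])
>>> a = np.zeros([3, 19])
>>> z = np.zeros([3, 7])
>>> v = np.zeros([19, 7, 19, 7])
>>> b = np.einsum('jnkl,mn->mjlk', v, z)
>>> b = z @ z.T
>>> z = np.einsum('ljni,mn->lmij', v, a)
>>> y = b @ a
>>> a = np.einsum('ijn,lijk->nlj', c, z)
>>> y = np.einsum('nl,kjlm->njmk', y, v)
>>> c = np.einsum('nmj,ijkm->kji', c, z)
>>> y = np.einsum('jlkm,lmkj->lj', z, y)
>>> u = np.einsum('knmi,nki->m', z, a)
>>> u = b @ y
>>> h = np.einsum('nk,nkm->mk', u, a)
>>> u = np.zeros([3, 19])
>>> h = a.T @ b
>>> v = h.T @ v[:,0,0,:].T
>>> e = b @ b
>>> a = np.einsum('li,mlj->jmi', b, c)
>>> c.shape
(7, 3, 19)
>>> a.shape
(19, 7, 3)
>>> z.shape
(19, 3, 7, 7)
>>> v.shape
(3, 19, 19)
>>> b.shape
(3, 3)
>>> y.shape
(3, 19)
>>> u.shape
(3, 19)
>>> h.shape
(7, 19, 3)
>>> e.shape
(3, 3)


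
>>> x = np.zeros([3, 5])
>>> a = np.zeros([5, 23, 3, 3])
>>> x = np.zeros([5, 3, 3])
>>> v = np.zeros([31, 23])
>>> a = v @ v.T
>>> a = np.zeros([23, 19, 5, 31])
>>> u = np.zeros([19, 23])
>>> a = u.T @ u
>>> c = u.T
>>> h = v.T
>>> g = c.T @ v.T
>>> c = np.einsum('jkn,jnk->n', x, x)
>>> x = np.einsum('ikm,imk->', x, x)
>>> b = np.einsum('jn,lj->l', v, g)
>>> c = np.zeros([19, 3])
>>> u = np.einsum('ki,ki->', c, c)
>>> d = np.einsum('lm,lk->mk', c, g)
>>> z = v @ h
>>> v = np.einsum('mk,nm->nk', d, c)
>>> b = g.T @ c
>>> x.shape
()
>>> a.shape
(23, 23)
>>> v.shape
(19, 31)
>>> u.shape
()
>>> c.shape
(19, 3)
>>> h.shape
(23, 31)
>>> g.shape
(19, 31)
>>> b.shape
(31, 3)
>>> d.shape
(3, 31)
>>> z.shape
(31, 31)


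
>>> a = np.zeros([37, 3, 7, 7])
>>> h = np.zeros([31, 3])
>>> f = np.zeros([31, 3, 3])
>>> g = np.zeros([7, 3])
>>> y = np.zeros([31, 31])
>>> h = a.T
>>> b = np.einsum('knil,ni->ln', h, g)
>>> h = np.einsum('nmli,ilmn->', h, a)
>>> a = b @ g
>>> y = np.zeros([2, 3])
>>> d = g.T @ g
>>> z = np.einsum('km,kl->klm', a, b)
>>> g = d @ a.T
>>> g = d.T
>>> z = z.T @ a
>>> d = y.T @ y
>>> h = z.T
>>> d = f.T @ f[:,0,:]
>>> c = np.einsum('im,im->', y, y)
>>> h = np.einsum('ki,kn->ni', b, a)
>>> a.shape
(37, 3)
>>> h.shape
(3, 7)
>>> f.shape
(31, 3, 3)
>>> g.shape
(3, 3)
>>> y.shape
(2, 3)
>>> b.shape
(37, 7)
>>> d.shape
(3, 3, 3)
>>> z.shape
(3, 7, 3)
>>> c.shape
()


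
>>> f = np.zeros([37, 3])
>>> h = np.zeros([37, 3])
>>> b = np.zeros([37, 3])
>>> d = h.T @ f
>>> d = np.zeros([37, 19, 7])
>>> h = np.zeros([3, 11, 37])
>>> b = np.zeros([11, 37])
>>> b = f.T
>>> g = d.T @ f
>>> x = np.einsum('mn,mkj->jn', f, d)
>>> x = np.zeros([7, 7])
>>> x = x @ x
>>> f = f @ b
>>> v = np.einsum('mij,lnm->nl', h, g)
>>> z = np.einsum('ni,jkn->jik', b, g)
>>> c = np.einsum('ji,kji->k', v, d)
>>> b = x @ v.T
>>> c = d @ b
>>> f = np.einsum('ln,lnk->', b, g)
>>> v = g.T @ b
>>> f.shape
()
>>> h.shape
(3, 11, 37)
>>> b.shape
(7, 19)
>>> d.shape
(37, 19, 7)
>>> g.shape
(7, 19, 3)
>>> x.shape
(7, 7)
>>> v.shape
(3, 19, 19)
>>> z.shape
(7, 37, 19)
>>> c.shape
(37, 19, 19)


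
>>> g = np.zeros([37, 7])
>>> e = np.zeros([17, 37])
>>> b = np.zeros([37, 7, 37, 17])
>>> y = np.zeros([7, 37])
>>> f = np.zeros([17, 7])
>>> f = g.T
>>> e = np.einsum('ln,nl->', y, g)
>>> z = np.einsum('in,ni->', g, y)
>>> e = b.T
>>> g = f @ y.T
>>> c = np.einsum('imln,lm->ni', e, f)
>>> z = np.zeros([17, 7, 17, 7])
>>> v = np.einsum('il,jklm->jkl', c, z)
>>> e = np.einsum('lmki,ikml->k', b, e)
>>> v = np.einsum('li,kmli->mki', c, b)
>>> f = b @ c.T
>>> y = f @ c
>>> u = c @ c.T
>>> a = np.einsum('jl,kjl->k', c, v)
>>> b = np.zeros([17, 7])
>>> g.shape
(7, 7)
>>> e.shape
(37,)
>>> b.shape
(17, 7)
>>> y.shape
(37, 7, 37, 17)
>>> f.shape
(37, 7, 37, 37)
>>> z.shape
(17, 7, 17, 7)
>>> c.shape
(37, 17)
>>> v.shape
(7, 37, 17)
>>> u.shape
(37, 37)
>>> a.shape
(7,)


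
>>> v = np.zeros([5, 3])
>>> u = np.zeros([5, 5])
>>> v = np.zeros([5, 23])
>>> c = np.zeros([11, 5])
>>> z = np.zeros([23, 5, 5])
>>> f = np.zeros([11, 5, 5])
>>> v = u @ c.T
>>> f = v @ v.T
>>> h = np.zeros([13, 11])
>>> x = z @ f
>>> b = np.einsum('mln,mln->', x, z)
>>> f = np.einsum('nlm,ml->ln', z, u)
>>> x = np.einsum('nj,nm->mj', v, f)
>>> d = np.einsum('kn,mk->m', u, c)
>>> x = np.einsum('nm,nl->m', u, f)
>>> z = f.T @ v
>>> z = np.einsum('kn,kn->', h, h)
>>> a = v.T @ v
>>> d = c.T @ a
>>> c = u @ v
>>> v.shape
(5, 11)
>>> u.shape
(5, 5)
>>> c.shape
(5, 11)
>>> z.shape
()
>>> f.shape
(5, 23)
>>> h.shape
(13, 11)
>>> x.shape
(5,)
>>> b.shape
()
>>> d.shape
(5, 11)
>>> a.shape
(11, 11)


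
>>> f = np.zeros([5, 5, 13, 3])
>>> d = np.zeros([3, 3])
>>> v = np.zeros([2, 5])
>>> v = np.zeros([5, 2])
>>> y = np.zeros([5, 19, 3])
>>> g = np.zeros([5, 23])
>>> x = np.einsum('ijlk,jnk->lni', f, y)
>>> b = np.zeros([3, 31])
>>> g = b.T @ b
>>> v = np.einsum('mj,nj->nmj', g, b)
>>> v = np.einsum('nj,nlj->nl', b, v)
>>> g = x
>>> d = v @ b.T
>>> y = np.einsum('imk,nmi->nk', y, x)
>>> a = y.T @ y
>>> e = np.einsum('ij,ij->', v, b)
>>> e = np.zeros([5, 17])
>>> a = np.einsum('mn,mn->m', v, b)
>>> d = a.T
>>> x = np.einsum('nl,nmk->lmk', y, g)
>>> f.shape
(5, 5, 13, 3)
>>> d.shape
(3,)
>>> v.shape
(3, 31)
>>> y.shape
(13, 3)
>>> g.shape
(13, 19, 5)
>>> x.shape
(3, 19, 5)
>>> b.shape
(3, 31)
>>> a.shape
(3,)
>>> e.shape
(5, 17)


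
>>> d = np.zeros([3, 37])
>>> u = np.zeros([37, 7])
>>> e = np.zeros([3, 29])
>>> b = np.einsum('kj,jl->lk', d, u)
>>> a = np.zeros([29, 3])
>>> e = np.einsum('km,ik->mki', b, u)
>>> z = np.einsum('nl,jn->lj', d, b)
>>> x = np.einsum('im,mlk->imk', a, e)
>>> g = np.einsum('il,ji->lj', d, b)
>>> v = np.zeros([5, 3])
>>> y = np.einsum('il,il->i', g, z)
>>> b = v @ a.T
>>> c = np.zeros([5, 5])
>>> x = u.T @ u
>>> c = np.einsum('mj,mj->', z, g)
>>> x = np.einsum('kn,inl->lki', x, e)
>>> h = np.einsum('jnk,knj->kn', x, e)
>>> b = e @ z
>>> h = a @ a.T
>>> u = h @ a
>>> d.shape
(3, 37)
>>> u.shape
(29, 3)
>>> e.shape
(3, 7, 37)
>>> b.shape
(3, 7, 7)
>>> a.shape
(29, 3)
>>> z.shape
(37, 7)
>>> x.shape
(37, 7, 3)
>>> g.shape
(37, 7)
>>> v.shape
(5, 3)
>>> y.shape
(37,)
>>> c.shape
()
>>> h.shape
(29, 29)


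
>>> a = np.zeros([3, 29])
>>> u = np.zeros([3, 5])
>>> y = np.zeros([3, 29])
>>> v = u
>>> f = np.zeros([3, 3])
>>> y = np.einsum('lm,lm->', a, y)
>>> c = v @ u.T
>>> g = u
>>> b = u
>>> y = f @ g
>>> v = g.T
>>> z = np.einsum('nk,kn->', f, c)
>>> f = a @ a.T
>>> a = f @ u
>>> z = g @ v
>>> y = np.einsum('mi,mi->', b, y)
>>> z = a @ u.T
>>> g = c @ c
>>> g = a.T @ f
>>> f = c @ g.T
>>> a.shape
(3, 5)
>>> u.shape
(3, 5)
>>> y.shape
()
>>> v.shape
(5, 3)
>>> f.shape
(3, 5)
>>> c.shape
(3, 3)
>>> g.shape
(5, 3)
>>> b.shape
(3, 5)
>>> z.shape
(3, 3)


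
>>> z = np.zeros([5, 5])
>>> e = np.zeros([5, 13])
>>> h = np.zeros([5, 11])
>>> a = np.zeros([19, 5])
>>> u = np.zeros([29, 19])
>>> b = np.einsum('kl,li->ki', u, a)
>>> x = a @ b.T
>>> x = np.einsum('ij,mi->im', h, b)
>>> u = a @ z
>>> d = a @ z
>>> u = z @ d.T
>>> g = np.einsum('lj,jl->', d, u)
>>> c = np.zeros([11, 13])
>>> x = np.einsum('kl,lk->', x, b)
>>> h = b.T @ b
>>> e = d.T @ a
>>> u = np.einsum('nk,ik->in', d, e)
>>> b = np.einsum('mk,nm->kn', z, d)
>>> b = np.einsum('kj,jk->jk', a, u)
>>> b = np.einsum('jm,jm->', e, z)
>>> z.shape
(5, 5)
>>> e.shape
(5, 5)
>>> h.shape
(5, 5)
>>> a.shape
(19, 5)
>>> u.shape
(5, 19)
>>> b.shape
()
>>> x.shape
()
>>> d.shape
(19, 5)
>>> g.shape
()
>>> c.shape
(11, 13)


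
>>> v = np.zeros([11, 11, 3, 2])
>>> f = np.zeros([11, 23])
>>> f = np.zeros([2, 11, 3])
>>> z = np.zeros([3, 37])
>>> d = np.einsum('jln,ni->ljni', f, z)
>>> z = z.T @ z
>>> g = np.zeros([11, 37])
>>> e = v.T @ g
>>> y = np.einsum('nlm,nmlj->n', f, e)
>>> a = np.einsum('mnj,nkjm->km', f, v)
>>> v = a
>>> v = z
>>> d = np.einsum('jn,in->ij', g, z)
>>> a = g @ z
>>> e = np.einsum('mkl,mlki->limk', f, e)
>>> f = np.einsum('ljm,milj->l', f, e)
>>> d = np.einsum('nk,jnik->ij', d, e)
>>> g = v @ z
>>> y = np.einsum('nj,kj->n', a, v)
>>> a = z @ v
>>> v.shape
(37, 37)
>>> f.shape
(2,)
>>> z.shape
(37, 37)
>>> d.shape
(2, 3)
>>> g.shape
(37, 37)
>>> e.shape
(3, 37, 2, 11)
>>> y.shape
(11,)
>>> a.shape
(37, 37)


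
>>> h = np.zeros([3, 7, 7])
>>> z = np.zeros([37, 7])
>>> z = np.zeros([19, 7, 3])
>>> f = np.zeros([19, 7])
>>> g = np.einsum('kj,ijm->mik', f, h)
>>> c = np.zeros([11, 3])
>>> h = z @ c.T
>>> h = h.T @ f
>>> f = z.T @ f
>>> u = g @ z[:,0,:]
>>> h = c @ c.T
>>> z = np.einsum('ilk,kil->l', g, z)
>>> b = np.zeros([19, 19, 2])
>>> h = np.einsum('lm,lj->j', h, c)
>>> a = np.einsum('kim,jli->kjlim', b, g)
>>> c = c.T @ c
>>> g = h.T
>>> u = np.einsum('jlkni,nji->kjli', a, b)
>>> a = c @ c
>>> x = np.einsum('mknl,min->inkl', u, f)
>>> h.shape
(3,)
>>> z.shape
(3,)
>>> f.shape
(3, 7, 7)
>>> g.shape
(3,)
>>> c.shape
(3, 3)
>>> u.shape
(3, 19, 7, 2)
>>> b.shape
(19, 19, 2)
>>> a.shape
(3, 3)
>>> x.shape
(7, 7, 19, 2)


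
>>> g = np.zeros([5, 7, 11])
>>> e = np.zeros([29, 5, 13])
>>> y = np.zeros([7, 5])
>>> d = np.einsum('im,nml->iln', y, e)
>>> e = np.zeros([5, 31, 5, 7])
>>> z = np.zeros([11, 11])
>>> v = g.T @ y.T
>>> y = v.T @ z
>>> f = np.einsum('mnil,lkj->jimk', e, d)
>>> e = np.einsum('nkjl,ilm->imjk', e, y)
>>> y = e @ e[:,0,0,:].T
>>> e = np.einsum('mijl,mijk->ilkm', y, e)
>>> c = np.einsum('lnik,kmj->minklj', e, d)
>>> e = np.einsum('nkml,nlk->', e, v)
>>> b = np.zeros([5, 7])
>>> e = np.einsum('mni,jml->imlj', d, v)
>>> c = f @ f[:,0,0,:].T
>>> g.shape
(5, 7, 11)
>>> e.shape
(29, 7, 7, 11)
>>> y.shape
(7, 11, 5, 7)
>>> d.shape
(7, 13, 29)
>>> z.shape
(11, 11)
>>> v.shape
(11, 7, 7)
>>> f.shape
(29, 5, 5, 13)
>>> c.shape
(29, 5, 5, 29)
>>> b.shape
(5, 7)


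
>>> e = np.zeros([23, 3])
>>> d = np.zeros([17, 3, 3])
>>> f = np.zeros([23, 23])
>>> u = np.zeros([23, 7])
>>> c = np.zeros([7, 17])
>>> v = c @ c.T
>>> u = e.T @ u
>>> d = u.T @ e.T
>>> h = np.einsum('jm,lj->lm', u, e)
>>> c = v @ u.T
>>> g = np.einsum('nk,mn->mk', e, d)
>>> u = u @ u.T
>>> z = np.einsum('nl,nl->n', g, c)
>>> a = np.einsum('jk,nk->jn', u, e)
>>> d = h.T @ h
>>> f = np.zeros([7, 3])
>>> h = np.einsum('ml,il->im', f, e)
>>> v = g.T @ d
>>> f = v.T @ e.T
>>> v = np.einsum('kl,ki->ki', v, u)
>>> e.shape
(23, 3)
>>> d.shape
(7, 7)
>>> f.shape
(7, 23)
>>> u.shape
(3, 3)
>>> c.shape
(7, 3)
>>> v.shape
(3, 3)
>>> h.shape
(23, 7)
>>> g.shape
(7, 3)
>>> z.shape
(7,)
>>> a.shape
(3, 23)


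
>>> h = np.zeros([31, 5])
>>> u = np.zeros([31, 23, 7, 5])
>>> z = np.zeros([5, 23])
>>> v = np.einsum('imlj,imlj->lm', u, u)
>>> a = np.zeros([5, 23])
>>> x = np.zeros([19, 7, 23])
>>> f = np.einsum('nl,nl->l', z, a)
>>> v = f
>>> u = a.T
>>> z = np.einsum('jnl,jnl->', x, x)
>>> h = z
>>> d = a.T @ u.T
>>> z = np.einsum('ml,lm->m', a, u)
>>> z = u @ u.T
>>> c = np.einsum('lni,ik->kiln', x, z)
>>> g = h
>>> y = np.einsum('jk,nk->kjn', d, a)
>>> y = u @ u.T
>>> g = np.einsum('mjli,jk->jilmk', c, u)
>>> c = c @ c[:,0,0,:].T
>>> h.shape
()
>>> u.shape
(23, 5)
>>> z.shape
(23, 23)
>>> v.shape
(23,)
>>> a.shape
(5, 23)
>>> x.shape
(19, 7, 23)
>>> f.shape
(23,)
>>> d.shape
(23, 23)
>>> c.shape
(23, 23, 19, 23)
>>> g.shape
(23, 7, 19, 23, 5)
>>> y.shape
(23, 23)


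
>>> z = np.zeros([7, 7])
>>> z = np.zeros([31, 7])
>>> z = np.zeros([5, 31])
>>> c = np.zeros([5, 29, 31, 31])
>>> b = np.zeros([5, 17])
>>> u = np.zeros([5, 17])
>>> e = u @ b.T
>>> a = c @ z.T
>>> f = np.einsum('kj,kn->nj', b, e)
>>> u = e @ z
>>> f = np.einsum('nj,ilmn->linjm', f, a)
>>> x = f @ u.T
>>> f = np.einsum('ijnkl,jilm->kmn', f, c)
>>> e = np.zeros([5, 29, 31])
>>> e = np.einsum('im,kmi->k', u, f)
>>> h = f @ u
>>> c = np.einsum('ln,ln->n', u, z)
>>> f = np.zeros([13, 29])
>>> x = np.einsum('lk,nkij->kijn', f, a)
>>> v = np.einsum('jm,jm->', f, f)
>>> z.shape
(5, 31)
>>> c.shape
(31,)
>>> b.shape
(5, 17)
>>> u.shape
(5, 31)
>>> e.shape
(17,)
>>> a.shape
(5, 29, 31, 5)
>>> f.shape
(13, 29)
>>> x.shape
(29, 31, 5, 5)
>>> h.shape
(17, 31, 31)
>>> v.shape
()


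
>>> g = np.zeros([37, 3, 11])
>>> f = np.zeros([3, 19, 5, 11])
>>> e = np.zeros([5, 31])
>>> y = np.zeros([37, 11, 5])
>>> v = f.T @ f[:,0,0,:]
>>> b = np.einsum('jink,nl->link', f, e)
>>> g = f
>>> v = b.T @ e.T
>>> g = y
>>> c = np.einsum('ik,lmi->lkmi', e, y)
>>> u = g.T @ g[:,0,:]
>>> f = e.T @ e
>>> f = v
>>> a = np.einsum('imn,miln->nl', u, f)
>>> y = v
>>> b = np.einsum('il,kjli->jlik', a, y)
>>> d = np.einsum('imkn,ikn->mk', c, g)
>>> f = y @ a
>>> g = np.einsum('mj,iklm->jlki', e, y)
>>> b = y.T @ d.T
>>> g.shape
(31, 19, 5, 11)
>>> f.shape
(11, 5, 19, 19)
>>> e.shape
(5, 31)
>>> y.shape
(11, 5, 19, 5)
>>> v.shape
(11, 5, 19, 5)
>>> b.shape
(5, 19, 5, 31)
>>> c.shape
(37, 31, 11, 5)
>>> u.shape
(5, 11, 5)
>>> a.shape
(5, 19)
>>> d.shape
(31, 11)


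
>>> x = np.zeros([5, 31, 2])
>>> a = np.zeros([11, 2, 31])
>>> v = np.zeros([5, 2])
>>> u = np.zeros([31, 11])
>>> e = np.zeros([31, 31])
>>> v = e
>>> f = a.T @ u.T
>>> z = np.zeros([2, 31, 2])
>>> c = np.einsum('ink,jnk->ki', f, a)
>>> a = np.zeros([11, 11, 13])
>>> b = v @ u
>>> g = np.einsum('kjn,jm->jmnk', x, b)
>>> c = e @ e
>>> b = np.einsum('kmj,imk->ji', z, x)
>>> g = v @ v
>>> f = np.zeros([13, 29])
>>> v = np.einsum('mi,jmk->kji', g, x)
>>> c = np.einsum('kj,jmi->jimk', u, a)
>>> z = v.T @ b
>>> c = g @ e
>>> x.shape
(5, 31, 2)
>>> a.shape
(11, 11, 13)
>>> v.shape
(2, 5, 31)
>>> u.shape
(31, 11)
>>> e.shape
(31, 31)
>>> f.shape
(13, 29)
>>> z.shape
(31, 5, 5)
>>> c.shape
(31, 31)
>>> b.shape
(2, 5)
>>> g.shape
(31, 31)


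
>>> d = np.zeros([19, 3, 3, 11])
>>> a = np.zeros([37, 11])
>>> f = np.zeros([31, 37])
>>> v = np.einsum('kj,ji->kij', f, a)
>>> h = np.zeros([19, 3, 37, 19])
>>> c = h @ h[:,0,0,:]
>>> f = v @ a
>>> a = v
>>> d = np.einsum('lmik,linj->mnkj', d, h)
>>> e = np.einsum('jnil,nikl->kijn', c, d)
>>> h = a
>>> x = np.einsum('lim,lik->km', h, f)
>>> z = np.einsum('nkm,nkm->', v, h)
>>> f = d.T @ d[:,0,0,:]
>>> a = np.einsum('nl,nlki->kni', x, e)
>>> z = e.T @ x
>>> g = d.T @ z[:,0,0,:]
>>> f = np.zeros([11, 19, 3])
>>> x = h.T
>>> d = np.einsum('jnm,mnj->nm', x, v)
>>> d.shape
(11, 31)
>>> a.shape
(19, 11, 3)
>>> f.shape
(11, 19, 3)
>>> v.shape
(31, 11, 37)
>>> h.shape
(31, 11, 37)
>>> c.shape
(19, 3, 37, 19)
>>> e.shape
(11, 37, 19, 3)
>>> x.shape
(37, 11, 31)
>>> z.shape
(3, 19, 37, 37)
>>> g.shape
(19, 11, 37, 37)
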